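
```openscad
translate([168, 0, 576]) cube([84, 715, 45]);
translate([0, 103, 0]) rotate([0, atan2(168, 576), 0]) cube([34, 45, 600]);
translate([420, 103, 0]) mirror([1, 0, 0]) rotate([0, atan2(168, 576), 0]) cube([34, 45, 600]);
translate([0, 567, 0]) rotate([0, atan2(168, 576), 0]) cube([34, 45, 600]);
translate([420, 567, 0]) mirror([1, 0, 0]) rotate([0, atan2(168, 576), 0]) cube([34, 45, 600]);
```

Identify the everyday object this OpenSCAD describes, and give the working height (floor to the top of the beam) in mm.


A sawhorse. The overall height is 621 mm.

A beam across two mirrored pairs of raked legs — a sawhorse. The beam's underside is at z = 576 (matching the legs' vertical rise in atan2(168, 576)) and the beam is 45 mm tall, so its top is at 576 + 45 = 621 mm. The raked legs top out at the beam's underside, so that is the highest point.


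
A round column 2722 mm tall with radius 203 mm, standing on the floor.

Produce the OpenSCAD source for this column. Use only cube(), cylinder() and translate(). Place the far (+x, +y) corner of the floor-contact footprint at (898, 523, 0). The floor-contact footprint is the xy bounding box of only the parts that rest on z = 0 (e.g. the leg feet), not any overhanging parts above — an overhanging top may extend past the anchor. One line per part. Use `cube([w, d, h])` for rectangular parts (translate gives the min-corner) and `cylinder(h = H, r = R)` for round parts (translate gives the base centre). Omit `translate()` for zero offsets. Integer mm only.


translate([695, 320, 0]) cylinder(h = 2722, r = 203);


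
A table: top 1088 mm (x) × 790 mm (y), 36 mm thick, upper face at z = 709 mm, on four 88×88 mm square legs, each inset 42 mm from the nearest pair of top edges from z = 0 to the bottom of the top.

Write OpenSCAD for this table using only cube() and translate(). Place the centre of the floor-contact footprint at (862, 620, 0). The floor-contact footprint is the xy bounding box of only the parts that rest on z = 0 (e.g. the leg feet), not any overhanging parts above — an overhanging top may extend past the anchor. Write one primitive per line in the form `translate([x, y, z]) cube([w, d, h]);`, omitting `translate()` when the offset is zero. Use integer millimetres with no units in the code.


translate([318, 225, 673]) cube([1088, 790, 36]);
translate([360, 267, 0]) cube([88, 88, 673]);
translate([1276, 267, 0]) cube([88, 88, 673]);
translate([360, 885, 0]) cube([88, 88, 673]);
translate([1276, 885, 0]) cube([88, 88, 673]);


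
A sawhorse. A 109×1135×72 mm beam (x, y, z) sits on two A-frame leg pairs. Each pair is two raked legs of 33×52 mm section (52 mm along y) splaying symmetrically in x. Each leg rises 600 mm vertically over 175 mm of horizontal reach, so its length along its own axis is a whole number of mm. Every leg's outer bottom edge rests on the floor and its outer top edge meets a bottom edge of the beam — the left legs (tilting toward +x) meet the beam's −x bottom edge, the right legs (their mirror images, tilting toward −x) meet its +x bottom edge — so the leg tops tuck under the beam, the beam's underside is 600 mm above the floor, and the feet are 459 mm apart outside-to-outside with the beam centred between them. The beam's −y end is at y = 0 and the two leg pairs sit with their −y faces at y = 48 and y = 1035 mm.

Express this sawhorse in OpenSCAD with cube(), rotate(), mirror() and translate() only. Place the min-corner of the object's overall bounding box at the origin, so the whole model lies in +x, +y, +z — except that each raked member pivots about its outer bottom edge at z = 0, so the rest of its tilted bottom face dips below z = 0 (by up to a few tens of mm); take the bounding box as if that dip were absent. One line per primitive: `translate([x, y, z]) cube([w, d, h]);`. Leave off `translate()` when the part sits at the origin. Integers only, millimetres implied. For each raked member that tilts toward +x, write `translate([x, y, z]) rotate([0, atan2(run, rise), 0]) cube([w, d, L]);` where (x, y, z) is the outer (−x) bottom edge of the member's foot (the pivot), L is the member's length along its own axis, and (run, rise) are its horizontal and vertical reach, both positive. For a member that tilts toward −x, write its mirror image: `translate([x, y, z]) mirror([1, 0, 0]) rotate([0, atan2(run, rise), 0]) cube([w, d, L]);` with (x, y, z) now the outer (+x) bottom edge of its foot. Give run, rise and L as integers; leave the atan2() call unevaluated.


translate([175, 0, 600]) cube([109, 1135, 72]);
translate([0, 48, 0]) rotate([0, atan2(175, 600), 0]) cube([33, 52, 625]);
translate([459, 48, 0]) mirror([1, 0, 0]) rotate([0, atan2(175, 600), 0]) cube([33, 52, 625]);
translate([0, 1035, 0]) rotate([0, atan2(175, 600), 0]) cube([33, 52, 625]);
translate([459, 1035, 0]) mirror([1, 0, 0]) rotate([0, atan2(175, 600), 0]) cube([33, 52, 625]);


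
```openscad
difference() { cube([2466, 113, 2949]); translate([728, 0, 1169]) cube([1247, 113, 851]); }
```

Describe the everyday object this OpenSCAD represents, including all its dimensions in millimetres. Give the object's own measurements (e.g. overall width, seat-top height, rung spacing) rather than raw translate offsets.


A wall 2466 mm long (x), 113 mm thick (y), 2949 mm tall, with a rectangular window opening cut through it. The opening is 1247 mm wide and 851 mm tall; its sill is at z = 1169 mm and its near (−x) edge is 728 mm from the wall's −x end. The opening passes through the full wall thickness.


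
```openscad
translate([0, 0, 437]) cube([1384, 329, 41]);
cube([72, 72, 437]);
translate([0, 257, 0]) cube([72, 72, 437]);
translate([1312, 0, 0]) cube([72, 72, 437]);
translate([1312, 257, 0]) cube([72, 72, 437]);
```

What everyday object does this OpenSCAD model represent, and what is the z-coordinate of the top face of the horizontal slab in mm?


A bench. The seat-top height is 478 mm.

A long slab on four corner posts — a bench. The slab sits at z = 437 with thickness 41, so the top is 437 + 41 = 478 mm.


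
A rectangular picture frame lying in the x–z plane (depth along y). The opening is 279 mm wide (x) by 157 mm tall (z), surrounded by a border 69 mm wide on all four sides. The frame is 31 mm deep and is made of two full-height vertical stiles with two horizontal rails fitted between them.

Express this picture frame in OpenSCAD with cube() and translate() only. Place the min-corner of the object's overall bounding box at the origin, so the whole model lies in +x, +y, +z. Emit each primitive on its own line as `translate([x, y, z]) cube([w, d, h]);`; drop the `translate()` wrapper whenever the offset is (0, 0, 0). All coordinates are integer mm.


cube([69, 31, 295]);
translate([348, 0, 0]) cube([69, 31, 295]);
translate([69, 0, 0]) cube([279, 31, 69]);
translate([69, 0, 226]) cube([279, 31, 69]);


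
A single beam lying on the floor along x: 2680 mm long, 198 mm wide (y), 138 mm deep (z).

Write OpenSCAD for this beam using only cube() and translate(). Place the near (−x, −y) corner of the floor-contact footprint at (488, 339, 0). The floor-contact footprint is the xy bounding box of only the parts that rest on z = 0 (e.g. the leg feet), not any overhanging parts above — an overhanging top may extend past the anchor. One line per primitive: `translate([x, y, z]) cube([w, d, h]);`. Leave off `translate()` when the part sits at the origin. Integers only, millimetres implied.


translate([488, 339, 0]) cube([2680, 198, 138]);


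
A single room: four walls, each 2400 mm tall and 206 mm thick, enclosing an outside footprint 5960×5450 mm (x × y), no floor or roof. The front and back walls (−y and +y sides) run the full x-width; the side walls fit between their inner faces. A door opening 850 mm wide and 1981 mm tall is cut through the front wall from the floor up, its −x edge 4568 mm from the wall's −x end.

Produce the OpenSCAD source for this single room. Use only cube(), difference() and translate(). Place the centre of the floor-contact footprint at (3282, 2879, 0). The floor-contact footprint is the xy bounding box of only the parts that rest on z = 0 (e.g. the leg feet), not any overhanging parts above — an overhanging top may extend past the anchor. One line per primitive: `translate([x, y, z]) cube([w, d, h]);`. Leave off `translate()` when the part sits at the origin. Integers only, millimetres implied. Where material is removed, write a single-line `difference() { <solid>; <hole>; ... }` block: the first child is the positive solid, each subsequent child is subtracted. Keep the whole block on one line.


difference() { translate([302, 154, 0]) cube([5960, 206, 2400]); translate([4870, 154, 0]) cube([850, 206, 1981]); }
translate([302, 5398, 0]) cube([5960, 206, 2400]);
translate([302, 360, 0]) cube([206, 5038, 2400]);
translate([6056, 360, 0]) cube([206, 5038, 2400]);


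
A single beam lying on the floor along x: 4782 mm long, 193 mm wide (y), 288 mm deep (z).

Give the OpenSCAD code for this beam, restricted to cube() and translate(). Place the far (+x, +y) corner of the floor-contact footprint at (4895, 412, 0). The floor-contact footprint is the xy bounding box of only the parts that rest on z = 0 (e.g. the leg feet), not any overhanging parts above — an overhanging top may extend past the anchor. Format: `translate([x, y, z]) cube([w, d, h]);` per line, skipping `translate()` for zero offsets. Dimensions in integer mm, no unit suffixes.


translate([113, 219, 0]) cube([4782, 193, 288]);


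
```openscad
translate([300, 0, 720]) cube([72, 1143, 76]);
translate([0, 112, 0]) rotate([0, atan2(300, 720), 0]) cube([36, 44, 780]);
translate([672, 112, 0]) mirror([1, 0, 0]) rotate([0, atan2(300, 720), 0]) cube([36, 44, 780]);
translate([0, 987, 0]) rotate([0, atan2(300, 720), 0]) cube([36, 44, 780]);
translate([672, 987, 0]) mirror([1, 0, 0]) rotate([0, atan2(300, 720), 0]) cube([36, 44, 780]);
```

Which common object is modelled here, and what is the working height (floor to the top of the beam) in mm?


A sawhorse. The overall height is 796 mm.

A beam across two mirrored pairs of raked legs — a sawhorse. The beam's underside is at z = 720 (matching the legs' vertical rise in atan2(300, 720)) and the beam is 76 mm tall, so its top is at 720 + 76 = 796 mm. The raked legs top out at the beam's underside, so that is the highest point.


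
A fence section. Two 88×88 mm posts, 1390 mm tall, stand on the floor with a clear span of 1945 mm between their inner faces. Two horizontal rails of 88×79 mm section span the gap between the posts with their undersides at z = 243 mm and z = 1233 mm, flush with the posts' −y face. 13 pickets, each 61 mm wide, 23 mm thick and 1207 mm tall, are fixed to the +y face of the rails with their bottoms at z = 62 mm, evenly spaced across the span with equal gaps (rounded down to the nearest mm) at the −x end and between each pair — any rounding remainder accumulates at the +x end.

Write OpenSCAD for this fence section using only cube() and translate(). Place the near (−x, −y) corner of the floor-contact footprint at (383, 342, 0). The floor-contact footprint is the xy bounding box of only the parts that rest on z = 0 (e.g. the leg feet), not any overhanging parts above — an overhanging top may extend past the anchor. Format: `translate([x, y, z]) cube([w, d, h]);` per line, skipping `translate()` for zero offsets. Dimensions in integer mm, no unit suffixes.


translate([383, 342, 0]) cube([88, 88, 1390]);
translate([2416, 342, 0]) cube([88, 88, 1390]);
translate([471, 342, 243]) cube([1945, 88, 79]);
translate([471, 342, 1233]) cube([1945, 88, 79]);
translate([553, 430, 62]) cube([61, 23, 1207]);
translate([696, 430, 62]) cube([61, 23, 1207]);
translate([839, 430, 62]) cube([61, 23, 1207]);
translate([982, 430, 62]) cube([61, 23, 1207]);
translate([1125, 430, 62]) cube([61, 23, 1207]);
translate([1268, 430, 62]) cube([61, 23, 1207]);
translate([1411, 430, 62]) cube([61, 23, 1207]);
translate([1554, 430, 62]) cube([61, 23, 1207]);
translate([1697, 430, 62]) cube([61, 23, 1207]);
translate([1840, 430, 62]) cube([61, 23, 1207]);
translate([1983, 430, 62]) cube([61, 23, 1207]);
translate([2126, 430, 62]) cube([61, 23, 1207]);
translate([2269, 430, 62]) cube([61, 23, 1207]);


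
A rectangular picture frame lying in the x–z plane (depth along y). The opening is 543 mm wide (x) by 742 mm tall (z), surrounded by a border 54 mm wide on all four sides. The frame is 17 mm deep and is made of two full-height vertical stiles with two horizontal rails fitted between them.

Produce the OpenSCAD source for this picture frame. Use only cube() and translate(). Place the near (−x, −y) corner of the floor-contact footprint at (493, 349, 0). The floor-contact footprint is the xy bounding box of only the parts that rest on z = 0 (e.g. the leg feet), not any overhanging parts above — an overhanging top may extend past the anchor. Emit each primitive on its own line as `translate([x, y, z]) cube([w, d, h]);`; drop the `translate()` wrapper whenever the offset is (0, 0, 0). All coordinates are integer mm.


translate([493, 349, 0]) cube([54, 17, 850]);
translate([1090, 349, 0]) cube([54, 17, 850]);
translate([547, 349, 0]) cube([543, 17, 54]);
translate([547, 349, 796]) cube([543, 17, 54]);


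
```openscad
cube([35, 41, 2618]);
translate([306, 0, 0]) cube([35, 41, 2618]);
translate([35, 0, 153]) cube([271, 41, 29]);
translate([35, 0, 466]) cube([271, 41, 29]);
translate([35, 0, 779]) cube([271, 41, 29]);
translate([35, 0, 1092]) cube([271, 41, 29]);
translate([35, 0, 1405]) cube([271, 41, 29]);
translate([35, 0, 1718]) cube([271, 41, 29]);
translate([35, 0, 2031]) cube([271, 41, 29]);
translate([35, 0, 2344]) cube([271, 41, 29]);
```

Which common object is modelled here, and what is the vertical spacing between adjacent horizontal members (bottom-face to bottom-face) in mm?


A ladder. The rung spacing is 313 mm.

Two tall 35×41 posts with 8 short bars between them — a ladder. Adjacent rungs sit at z = 153 and z = 466, so the spacing is 466 − 153 = 313 mm.


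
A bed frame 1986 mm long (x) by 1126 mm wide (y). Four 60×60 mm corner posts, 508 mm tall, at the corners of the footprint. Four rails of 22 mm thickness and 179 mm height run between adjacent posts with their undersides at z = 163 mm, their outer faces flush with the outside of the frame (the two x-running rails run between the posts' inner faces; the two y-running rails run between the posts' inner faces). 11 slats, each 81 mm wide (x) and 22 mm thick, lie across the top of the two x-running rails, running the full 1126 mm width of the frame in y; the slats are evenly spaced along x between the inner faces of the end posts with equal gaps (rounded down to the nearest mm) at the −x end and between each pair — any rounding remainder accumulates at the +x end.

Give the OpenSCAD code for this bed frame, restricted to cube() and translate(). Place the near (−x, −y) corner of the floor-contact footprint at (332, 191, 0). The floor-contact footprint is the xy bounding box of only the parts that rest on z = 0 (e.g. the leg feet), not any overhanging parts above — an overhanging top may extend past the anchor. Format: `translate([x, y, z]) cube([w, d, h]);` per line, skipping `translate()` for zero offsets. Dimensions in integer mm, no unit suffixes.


translate([332, 191, 0]) cube([60, 60, 508]);
translate([332, 1257, 0]) cube([60, 60, 508]);
translate([2258, 191, 0]) cube([60, 60, 508]);
translate([2258, 1257, 0]) cube([60, 60, 508]);
translate([392, 191, 163]) cube([1866, 22, 179]);
translate([392, 1295, 163]) cube([1866, 22, 179]);
translate([332, 251, 163]) cube([22, 1006, 179]);
translate([2296, 251, 163]) cube([22, 1006, 179]);
translate([473, 191, 342]) cube([81, 1126, 22]);
translate([635, 191, 342]) cube([81, 1126, 22]);
translate([797, 191, 342]) cube([81, 1126, 22]);
translate([959, 191, 342]) cube([81, 1126, 22]);
translate([1121, 191, 342]) cube([81, 1126, 22]);
translate([1283, 191, 342]) cube([81, 1126, 22]);
translate([1445, 191, 342]) cube([81, 1126, 22]);
translate([1607, 191, 342]) cube([81, 1126, 22]);
translate([1769, 191, 342]) cube([81, 1126, 22]);
translate([1931, 191, 342]) cube([81, 1126, 22]);
translate([2093, 191, 342]) cube([81, 1126, 22]);


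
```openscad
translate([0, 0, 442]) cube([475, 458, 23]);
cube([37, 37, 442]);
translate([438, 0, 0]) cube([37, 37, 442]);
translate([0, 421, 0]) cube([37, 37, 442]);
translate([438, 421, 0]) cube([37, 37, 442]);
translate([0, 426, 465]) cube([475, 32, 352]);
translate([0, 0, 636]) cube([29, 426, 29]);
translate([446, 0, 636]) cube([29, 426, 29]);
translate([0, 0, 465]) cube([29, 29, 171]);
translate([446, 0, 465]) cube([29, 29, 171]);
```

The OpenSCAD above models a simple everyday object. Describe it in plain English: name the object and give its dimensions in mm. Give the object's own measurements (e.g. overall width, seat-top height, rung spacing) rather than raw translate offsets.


A chair. The seat is a 475×458×23 mm slab with its top at z = 465 mm, on four 37×37 mm corner legs (flush with the seat edges, standing on z = 0). A flat backrest 32 mm thick, 352 mm tall, spans the full seat width and rises from the seat top along its +y edge, rear face flush with the rear of the seat. Two armrests of 29×29 mm section run along each side from the seat's front edge to the front of the backrest, top faces 200 mm above the seat top and outer faces flush with the seat's x-edges; a 29×29 mm post under the front of each armrest stands on the seat at the front corner.


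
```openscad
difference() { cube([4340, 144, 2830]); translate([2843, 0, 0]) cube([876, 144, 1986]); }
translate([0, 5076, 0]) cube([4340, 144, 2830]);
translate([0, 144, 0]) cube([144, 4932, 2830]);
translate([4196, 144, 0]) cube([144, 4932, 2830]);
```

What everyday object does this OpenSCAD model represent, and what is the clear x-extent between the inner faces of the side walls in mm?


A single room. The interior width is 4052 mm.

Four walls enclosing a rectangle with a door in the front wall — a room. Outside width 4340 minus two 144 mm walls gives 4052 mm.


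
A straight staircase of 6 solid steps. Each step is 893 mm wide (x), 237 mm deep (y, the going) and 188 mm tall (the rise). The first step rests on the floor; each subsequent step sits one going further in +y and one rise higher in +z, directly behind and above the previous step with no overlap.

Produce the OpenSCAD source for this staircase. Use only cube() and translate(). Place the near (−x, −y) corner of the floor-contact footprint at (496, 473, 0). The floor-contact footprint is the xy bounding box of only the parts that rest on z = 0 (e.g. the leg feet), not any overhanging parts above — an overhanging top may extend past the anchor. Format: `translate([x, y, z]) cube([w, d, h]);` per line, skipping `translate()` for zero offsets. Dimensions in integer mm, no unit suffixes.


translate([496, 473, 0]) cube([893, 237, 188]);
translate([496, 710, 188]) cube([893, 237, 188]);
translate([496, 947, 376]) cube([893, 237, 188]);
translate([496, 1184, 564]) cube([893, 237, 188]);
translate([496, 1421, 752]) cube([893, 237, 188]);
translate([496, 1658, 940]) cube([893, 237, 188]);


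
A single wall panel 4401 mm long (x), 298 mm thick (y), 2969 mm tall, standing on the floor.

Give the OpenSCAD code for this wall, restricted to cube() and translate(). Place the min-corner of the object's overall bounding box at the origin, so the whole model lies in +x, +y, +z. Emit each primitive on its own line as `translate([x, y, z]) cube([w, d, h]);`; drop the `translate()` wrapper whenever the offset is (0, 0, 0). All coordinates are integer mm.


cube([4401, 298, 2969]);


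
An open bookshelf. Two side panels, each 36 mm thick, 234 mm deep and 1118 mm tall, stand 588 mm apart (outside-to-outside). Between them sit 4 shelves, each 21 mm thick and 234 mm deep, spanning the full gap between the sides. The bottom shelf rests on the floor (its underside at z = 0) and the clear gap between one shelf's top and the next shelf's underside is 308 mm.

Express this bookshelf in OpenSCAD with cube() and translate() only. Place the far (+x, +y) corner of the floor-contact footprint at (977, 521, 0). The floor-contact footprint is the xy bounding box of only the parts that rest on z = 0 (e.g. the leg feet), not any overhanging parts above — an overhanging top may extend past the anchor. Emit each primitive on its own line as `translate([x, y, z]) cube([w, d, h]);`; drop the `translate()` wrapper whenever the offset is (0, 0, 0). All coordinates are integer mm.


translate([389, 287, 0]) cube([36, 234, 1118]);
translate([941, 287, 0]) cube([36, 234, 1118]);
translate([425, 287, 0]) cube([516, 234, 21]);
translate([425, 287, 329]) cube([516, 234, 21]);
translate([425, 287, 658]) cube([516, 234, 21]);
translate([425, 287, 987]) cube([516, 234, 21]);


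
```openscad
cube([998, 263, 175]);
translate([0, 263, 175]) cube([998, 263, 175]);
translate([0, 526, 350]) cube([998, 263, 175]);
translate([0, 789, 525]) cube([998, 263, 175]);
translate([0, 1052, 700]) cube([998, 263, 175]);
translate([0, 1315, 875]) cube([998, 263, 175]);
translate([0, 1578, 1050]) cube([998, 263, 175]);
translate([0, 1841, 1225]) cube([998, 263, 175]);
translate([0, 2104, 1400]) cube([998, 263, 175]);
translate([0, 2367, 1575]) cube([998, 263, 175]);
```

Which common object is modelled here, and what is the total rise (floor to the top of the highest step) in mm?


A staircase. The total rise is 1750 mm.

10 identical blocks, each offset up and back from the previous — a staircase. Each step is 175 mm tall and there are 10 of them, so the total rise is 10 × 175 = 1750 mm.


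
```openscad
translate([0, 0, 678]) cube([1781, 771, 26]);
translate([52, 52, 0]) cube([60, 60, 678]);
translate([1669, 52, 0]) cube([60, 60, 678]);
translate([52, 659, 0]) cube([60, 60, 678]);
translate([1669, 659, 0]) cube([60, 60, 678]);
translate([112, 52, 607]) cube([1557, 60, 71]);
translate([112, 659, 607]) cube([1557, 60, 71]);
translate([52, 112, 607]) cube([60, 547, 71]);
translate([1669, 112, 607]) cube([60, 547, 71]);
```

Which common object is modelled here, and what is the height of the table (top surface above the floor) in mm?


A table. The table height is 704 mm.

A 1781×771×26 slab sits at z = 678 on four 60 mm square posts — a table. The top surface is at 678 + 26 = 704 mm.


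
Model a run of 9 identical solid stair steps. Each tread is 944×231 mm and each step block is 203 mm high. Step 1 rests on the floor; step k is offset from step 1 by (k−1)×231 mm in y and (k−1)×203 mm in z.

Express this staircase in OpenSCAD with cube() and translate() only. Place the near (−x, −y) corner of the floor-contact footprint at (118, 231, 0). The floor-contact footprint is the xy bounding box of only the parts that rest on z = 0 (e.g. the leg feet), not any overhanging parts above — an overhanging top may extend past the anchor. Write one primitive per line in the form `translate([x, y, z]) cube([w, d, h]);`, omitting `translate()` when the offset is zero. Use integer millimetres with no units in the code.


translate([118, 231, 0]) cube([944, 231, 203]);
translate([118, 462, 203]) cube([944, 231, 203]);
translate([118, 693, 406]) cube([944, 231, 203]);
translate([118, 924, 609]) cube([944, 231, 203]);
translate([118, 1155, 812]) cube([944, 231, 203]);
translate([118, 1386, 1015]) cube([944, 231, 203]);
translate([118, 1617, 1218]) cube([944, 231, 203]);
translate([118, 1848, 1421]) cube([944, 231, 203]);
translate([118, 2079, 1624]) cube([944, 231, 203]);


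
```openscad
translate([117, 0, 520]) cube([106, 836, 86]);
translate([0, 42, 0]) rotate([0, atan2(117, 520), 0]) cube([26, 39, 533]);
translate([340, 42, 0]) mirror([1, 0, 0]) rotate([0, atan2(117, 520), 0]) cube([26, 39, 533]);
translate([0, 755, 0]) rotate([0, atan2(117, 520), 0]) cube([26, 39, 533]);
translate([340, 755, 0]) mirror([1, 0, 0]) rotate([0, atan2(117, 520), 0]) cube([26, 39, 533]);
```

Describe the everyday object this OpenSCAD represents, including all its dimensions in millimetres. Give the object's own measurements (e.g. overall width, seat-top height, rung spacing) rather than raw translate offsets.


A sawhorse. A 106×836×86 mm beam (x, y, z) sits on two A-frame leg pairs. Each pair is two raked legs of 26×39 mm section (39 mm along y) splaying symmetrically in x. Each leg rises 520 mm vertically over 117 mm of horizontal reach and is 533 mm long along its own axis. Every leg's outer bottom edge rests on the floor and its outer top edge meets a bottom edge of the beam — the left legs (tilting toward +x) meet the beam's −x bottom edge, the right legs (their mirror images, tilting toward −x) meet its +x bottom edge — so the leg tops tuck under the beam, the beam's underside is 520 mm above the floor, and the feet are 340 mm apart outside-to-outside with the beam centred between them. The two leg pairs are set in 42 mm from either end of the beam.


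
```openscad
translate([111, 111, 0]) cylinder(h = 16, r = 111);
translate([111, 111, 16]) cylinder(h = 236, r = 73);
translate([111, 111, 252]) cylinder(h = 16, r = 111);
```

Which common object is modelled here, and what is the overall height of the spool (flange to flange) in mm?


A spool. The overall height is 268 mm.

Three coaxial cylinders, large–small–large — a spool. Two 16 mm flanges and a 236 mm core give 16 + 236 + 16 = 268 mm.


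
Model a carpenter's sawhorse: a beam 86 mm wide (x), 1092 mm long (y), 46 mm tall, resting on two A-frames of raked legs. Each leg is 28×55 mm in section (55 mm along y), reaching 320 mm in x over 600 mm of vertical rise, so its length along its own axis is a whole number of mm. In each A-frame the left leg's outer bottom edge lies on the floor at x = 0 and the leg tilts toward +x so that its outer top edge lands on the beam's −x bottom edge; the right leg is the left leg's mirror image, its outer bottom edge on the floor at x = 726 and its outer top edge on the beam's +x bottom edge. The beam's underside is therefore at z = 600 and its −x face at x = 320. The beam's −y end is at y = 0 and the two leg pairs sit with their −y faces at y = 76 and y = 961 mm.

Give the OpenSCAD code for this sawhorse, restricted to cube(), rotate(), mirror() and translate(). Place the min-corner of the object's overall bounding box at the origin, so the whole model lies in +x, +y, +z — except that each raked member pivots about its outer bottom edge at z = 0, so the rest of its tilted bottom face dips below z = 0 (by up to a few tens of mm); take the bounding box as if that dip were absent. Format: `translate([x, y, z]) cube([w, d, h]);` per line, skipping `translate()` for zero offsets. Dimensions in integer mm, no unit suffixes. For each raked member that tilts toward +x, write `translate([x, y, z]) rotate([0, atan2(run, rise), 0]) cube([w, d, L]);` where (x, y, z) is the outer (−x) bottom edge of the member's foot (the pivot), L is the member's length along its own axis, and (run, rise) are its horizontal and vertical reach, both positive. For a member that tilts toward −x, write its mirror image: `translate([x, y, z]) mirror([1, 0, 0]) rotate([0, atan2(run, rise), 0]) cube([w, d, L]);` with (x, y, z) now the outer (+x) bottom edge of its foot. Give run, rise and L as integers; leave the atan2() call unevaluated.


translate([320, 0, 600]) cube([86, 1092, 46]);
translate([0, 76, 0]) rotate([0, atan2(320, 600), 0]) cube([28, 55, 680]);
translate([726, 76, 0]) mirror([1, 0, 0]) rotate([0, atan2(320, 600), 0]) cube([28, 55, 680]);
translate([0, 961, 0]) rotate([0, atan2(320, 600), 0]) cube([28, 55, 680]);
translate([726, 961, 0]) mirror([1, 0, 0]) rotate([0, atan2(320, 600), 0]) cube([28, 55, 680]);


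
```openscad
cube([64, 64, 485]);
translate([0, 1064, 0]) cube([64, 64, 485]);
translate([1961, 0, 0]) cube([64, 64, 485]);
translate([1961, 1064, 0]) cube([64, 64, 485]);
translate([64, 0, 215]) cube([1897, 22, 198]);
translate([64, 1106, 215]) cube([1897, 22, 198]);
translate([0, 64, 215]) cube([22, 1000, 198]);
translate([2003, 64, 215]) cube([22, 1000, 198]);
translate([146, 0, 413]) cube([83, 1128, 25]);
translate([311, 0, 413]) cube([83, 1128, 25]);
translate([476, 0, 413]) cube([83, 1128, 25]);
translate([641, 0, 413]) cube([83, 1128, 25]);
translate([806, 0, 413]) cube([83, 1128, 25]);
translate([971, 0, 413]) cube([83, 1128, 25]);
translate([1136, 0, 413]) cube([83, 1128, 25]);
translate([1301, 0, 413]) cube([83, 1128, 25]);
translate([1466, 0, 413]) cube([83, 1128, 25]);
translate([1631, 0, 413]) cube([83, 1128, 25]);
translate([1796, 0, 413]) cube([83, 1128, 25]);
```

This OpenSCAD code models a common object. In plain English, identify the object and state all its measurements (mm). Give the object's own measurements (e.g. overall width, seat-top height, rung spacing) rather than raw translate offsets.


A bed frame 2025 mm long (x) by 1128 mm wide (y). Four 64×64 mm corner posts, 485 mm tall, at the corners of the footprint. Four rails of 22 mm thickness and 198 mm height run between adjacent posts with their undersides at z = 215 mm, their outer faces flush with the outside of the frame (the two x-running rails run between the posts' inner faces; the two y-running rails run between the posts' inner faces). 11 slats, each 83 mm wide (x) and 25 mm thick, lie across the top of the two x-running rails, running the full 1128 mm width of the frame in y; along x they sit between the end posts with a 82 mm gap after the −x posts and between neighbouring slats and before the +x posts.


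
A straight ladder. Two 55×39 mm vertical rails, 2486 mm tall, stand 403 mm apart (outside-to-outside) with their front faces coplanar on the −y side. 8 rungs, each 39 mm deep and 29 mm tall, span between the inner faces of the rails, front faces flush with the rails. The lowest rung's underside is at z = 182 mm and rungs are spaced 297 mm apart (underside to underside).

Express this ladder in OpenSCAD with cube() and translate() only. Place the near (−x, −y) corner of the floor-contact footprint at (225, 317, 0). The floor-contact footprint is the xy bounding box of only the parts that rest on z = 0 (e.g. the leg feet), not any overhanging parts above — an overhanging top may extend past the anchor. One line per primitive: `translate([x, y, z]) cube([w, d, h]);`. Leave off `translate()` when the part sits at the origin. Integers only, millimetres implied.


translate([225, 317, 0]) cube([55, 39, 2486]);
translate([573, 317, 0]) cube([55, 39, 2486]);
translate([280, 317, 182]) cube([293, 39, 29]);
translate([280, 317, 479]) cube([293, 39, 29]);
translate([280, 317, 776]) cube([293, 39, 29]);
translate([280, 317, 1073]) cube([293, 39, 29]);
translate([280, 317, 1370]) cube([293, 39, 29]);
translate([280, 317, 1667]) cube([293, 39, 29]);
translate([280, 317, 1964]) cube([293, 39, 29]);
translate([280, 317, 2261]) cube([293, 39, 29]);


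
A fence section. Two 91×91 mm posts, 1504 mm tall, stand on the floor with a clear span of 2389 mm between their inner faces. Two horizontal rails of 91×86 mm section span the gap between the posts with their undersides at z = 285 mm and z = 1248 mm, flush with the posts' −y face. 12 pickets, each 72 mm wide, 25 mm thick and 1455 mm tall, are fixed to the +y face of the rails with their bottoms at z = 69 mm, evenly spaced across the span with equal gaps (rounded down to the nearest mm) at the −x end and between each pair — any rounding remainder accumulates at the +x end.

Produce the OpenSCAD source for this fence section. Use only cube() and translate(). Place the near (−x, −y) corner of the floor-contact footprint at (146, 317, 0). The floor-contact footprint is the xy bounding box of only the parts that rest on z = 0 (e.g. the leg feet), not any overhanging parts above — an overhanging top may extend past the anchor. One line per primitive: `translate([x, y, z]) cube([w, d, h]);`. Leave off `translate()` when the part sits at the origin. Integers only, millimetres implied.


translate([146, 317, 0]) cube([91, 91, 1504]);
translate([2626, 317, 0]) cube([91, 91, 1504]);
translate([237, 317, 285]) cube([2389, 91, 86]);
translate([237, 317, 1248]) cube([2389, 91, 86]);
translate([354, 408, 69]) cube([72, 25, 1455]);
translate([543, 408, 69]) cube([72, 25, 1455]);
translate([732, 408, 69]) cube([72, 25, 1455]);
translate([921, 408, 69]) cube([72, 25, 1455]);
translate([1110, 408, 69]) cube([72, 25, 1455]);
translate([1299, 408, 69]) cube([72, 25, 1455]);
translate([1488, 408, 69]) cube([72, 25, 1455]);
translate([1677, 408, 69]) cube([72, 25, 1455]);
translate([1866, 408, 69]) cube([72, 25, 1455]);
translate([2055, 408, 69]) cube([72, 25, 1455]);
translate([2244, 408, 69]) cube([72, 25, 1455]);
translate([2433, 408, 69]) cube([72, 25, 1455]);


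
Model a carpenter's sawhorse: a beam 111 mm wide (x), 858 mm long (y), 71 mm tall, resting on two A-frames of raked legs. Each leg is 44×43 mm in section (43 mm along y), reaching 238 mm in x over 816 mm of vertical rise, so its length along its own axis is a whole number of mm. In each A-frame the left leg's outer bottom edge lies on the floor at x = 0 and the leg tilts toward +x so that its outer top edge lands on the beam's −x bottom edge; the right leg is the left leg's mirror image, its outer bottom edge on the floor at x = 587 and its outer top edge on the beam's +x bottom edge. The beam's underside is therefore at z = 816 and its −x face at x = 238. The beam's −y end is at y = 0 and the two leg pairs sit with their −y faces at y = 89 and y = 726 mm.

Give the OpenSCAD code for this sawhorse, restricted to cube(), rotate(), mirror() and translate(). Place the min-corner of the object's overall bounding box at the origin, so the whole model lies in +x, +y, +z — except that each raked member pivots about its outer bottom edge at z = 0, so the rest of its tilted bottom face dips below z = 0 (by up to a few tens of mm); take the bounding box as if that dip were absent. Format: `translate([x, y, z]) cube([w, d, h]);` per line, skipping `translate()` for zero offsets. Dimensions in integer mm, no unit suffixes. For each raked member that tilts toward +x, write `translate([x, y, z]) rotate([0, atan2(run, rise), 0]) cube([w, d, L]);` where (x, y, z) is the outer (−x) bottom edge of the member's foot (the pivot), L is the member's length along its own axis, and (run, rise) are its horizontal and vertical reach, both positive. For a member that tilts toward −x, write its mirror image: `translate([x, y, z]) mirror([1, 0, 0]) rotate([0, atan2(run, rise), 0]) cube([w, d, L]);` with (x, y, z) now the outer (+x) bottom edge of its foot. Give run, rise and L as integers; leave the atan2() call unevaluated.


translate([238, 0, 816]) cube([111, 858, 71]);
translate([0, 89, 0]) rotate([0, atan2(238, 816), 0]) cube([44, 43, 850]);
translate([587, 89, 0]) mirror([1, 0, 0]) rotate([0, atan2(238, 816), 0]) cube([44, 43, 850]);
translate([0, 726, 0]) rotate([0, atan2(238, 816), 0]) cube([44, 43, 850]);
translate([587, 726, 0]) mirror([1, 0, 0]) rotate([0, atan2(238, 816), 0]) cube([44, 43, 850]);


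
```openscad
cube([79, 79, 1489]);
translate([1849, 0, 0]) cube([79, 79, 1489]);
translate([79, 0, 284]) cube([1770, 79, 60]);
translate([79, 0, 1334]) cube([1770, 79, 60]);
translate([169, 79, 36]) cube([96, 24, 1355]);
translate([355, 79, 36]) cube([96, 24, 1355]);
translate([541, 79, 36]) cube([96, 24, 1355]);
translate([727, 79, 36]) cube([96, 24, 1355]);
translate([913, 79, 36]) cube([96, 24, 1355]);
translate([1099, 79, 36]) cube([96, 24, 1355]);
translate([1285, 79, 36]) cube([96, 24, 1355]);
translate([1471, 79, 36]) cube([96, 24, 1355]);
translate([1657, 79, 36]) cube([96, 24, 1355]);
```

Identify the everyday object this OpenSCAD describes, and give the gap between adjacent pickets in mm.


A fence section. The picket gap is 90 mm.

Two posts, two rails, 9 pickets — a fence section. Span 1770 mm holds 9 pickets of 96 mm with 10 equal gaps: ⌊(1770 − 9·96) / 10⌋ = 90 mm.


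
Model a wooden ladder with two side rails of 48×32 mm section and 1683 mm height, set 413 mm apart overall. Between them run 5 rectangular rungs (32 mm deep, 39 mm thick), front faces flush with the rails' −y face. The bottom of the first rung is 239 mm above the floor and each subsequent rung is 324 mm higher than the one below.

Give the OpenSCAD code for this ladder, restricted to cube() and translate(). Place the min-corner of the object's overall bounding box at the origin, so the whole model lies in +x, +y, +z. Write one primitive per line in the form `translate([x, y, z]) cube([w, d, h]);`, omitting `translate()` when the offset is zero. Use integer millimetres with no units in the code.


cube([48, 32, 1683]);
translate([365, 0, 0]) cube([48, 32, 1683]);
translate([48, 0, 239]) cube([317, 32, 39]);
translate([48, 0, 563]) cube([317, 32, 39]);
translate([48, 0, 887]) cube([317, 32, 39]);
translate([48, 0, 1211]) cube([317, 32, 39]);
translate([48, 0, 1535]) cube([317, 32, 39]);


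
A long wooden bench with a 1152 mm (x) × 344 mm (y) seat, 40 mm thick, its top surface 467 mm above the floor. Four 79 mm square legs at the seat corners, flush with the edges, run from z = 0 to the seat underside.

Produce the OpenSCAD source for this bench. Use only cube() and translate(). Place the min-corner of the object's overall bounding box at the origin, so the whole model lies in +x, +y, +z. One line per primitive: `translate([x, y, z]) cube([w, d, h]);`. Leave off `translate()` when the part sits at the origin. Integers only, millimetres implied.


translate([0, 0, 427]) cube([1152, 344, 40]);
cube([79, 79, 427]);
translate([0, 265, 0]) cube([79, 79, 427]);
translate([1073, 0, 0]) cube([79, 79, 427]);
translate([1073, 265, 0]) cube([79, 79, 427]);


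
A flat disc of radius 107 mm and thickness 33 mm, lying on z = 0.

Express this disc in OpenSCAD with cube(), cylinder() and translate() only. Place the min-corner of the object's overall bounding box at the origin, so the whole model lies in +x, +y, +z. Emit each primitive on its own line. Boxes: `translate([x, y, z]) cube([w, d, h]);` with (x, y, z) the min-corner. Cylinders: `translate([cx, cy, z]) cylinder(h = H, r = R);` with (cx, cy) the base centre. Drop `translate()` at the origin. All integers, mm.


translate([107, 107, 0]) cylinder(h = 33, r = 107);


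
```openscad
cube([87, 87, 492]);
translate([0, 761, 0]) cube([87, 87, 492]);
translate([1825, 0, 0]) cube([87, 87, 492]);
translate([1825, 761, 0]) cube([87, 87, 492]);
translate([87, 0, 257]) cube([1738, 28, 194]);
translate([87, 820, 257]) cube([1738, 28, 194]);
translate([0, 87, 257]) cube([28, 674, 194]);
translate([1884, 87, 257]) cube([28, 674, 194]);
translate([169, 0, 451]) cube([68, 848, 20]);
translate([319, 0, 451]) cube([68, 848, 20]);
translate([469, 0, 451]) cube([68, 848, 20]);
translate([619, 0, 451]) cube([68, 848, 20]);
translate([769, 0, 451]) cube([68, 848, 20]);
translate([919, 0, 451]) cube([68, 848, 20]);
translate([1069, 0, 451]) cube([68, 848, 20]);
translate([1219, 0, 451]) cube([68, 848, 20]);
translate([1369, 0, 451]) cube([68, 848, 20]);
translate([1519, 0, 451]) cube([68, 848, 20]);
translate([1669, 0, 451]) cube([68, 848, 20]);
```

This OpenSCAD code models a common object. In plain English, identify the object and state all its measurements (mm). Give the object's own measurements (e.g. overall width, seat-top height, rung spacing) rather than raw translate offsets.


A bed frame 1912 mm long (x) by 848 mm wide (y). Four 87×87 mm corner posts, 492 mm tall, at the corners of the footprint. Four rails of 28 mm thickness and 194 mm height run between adjacent posts with their undersides at z = 257 mm, their outer faces flush with the outside of the frame (the two x-running rails run between the posts' inner faces; the two y-running rails run between the posts' inner faces). 11 slats, each 68 mm wide (x) and 20 mm thick, lie across the top of the two x-running rails, running the full 848 mm width of the frame in y; along x they sit between the end posts with a 82 mm gap after the −x posts and between neighbouring slats, leaving 88 mm before the +x posts.


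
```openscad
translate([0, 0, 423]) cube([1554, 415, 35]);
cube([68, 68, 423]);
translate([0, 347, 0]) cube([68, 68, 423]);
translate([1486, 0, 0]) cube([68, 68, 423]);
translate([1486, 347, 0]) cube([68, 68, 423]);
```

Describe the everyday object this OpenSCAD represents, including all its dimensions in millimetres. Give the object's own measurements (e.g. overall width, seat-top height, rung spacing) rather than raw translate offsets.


A bench: a 1554×415 mm seat slab, 35 mm thick, top at z = 458 mm, on four 68×68 mm square legs flush with the seat corners and standing on z = 0.
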